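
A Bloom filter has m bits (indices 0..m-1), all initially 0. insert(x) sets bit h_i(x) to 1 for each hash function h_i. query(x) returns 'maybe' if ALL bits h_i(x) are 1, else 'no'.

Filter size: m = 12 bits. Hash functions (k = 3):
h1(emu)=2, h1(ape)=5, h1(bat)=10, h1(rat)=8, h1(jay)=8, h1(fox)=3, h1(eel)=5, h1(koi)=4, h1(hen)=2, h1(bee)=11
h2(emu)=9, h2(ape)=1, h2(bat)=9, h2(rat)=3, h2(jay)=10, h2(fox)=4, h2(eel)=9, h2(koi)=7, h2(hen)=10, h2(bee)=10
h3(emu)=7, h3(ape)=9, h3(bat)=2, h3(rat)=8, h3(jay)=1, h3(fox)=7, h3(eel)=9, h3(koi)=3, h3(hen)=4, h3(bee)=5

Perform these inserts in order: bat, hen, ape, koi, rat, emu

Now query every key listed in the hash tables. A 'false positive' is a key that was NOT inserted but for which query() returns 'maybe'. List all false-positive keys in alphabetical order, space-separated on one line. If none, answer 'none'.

Answer: eel fox jay

Derivation:
Start: bits=000000000000
After insert 'bat': sets bits 2 9 10 -> bits=001000000110
After insert 'hen': sets bits 2 4 10 -> bits=001010000110
After insert 'ape': sets bits 1 5 9 -> bits=011011000110
After insert 'koi': sets bits 3 4 7 -> bits=011111010110
After insert 'rat': sets bits 3 8 -> bits=011111011110
After insert 'emu': sets bits 2 7 9 -> bits=011111011110
Not inserted: bee eel fox jay — query each against bits=011111011110:
query bee: checks bit5=1, bit10=1, bit11=0 (has a 0) -> no => not a false positive
query eel: checks bit5=1, bit9=1 (all 1) -> maybe => FALSE POSITIVE
query fox: checks bit3=1, bit4=1, bit7=1 (all 1) -> maybe => FALSE POSITIVE
query jay: checks bit1=1, bit8=1, bit10=1 (all 1) -> maybe => FALSE POSITIVE
False positives (alphabetical): eel fox jay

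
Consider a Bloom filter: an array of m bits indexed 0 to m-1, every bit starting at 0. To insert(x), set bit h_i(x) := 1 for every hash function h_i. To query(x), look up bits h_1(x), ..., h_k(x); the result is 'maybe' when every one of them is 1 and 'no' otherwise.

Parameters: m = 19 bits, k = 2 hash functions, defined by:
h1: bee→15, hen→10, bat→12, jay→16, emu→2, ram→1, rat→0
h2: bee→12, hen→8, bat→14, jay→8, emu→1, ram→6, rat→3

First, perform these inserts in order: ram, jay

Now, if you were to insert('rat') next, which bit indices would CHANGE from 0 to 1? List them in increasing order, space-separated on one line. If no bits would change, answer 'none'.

Answer: 0 3

Derivation:
Start: bits=0000000000000000000
After insert 'ram': sets bits 1 6 -> bits=0100001000000000000
After insert 'jay': sets bits 8 16 -> bits=0100001010000000100
insert 'rat' would touch bits 0 3; currently bit0=0, bit3=0
Bits that are 0 among those (would change 0->1): 0 3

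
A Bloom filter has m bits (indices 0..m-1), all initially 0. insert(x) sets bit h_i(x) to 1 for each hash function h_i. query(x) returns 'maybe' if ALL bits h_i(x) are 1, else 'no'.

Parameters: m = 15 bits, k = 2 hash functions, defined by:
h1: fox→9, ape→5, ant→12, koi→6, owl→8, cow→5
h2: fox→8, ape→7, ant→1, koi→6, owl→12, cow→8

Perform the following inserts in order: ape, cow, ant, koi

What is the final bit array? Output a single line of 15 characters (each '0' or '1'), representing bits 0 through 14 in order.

Start: bits=000000000000000
After insert 'ape': sets bits 5 7 -> bits=000001010000000
After insert 'cow': sets bits 5 8 -> bits=000001011000000
After insert 'ant': sets bits 1 12 -> bits=010001011000100
After insert 'koi': sets bits 6 -> bits=010001111000100

Answer: 010001111000100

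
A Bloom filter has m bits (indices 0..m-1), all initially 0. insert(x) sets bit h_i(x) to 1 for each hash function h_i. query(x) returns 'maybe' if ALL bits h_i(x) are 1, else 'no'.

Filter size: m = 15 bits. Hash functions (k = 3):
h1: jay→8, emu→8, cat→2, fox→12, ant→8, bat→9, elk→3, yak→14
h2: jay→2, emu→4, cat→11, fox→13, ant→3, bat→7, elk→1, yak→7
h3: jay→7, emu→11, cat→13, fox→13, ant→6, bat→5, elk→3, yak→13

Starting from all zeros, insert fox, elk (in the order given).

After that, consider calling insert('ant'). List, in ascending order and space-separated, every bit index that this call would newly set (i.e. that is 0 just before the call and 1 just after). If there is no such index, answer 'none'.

Answer: 6 8

Derivation:
Start: bits=000000000000000
After insert 'fox': sets bits 12 13 -> bits=000000000000110
After insert 'elk': sets bits 1 3 -> bits=010100000000110
insert 'ant' would touch bits 3 6 8; currently bit3=1, bit6=0, bit8=0
Bits that are 0 among those (would change 0->1): 6 8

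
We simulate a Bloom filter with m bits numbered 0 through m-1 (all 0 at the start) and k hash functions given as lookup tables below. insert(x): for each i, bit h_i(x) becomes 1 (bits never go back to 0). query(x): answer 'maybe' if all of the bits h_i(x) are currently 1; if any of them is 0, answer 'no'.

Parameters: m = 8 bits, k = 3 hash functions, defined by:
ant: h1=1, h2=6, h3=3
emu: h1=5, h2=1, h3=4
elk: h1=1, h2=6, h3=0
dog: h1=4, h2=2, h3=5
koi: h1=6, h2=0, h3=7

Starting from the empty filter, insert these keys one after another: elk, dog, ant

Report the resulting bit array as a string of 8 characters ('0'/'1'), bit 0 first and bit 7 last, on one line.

Start: bits=00000000
After insert 'elk': sets bits 0 1 6 -> bits=11000010
After insert 'dog': sets bits 2 4 5 -> bits=11101110
After insert 'ant': sets bits 1 3 6 -> bits=11111110

Answer: 11111110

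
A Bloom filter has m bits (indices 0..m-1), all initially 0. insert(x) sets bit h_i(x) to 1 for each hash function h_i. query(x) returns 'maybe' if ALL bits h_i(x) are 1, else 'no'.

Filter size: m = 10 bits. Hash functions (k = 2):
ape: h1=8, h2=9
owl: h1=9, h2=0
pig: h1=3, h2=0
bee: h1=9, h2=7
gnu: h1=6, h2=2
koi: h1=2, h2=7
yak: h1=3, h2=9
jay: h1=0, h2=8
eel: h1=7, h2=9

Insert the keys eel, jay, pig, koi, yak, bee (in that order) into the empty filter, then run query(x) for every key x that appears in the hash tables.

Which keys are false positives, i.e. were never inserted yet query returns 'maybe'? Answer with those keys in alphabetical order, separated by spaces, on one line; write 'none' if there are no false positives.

Start: bits=0000000000
After insert 'eel': sets bits 7 9 -> bits=0000000101
After insert 'jay': sets bits 0 8 -> bits=1000000111
After insert 'pig': sets bits 0 3 -> bits=1001000111
After insert 'koi': sets bits 2 7 -> bits=1011000111
After insert 'yak': sets bits 3 9 -> bits=1011000111
After insert 'bee': sets bits 7 9 -> bits=1011000111
Not inserted: ape gnu owl — query each against bits=1011000111:
query ape: checks bit8=1, bit9=1 (all 1) -> maybe => FALSE POSITIVE
query gnu: checks bit2=1, bit6=0 (has a 0) -> no => not a false positive
query owl: checks bit0=1, bit9=1 (all 1) -> maybe => FALSE POSITIVE
False positives (alphabetical): ape owl

Answer: ape owl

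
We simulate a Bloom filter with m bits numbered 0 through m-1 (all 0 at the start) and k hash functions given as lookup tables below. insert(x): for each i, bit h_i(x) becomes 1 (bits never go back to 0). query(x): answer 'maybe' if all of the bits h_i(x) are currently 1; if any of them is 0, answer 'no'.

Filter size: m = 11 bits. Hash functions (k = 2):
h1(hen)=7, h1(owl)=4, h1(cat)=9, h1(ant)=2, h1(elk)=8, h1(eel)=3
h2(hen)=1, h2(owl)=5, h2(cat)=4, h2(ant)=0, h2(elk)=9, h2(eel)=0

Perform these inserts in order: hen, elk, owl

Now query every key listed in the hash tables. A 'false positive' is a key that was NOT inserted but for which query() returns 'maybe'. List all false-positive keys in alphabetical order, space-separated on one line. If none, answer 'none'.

Start: bits=00000000000
After insert 'hen': sets bits 1 7 -> bits=01000001000
After insert 'elk': sets bits 8 9 -> bits=01000001110
After insert 'owl': sets bits 4 5 -> bits=01001101110
Not inserted: ant cat eel — query each against bits=01001101110:
query ant: checks bit0=0, bit2=0 (has a 0) -> no => not a false positive
query cat: checks bit4=1, bit9=1 (all 1) -> maybe => FALSE POSITIVE
query eel: checks bit0=0, bit3=0 (has a 0) -> no => not a false positive
False positives (alphabetical): cat

Answer: cat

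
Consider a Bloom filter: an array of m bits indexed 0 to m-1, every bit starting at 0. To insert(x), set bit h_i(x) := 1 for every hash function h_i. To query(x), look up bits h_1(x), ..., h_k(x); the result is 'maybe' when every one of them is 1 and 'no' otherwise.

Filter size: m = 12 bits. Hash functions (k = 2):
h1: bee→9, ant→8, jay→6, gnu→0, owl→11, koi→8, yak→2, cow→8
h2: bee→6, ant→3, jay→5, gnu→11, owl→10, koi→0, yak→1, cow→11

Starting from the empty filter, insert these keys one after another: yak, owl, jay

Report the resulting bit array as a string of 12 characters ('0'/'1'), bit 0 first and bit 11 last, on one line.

Start: bits=000000000000
After insert 'yak': sets bits 1 2 -> bits=011000000000
After insert 'owl': sets bits 10 11 -> bits=011000000011
After insert 'jay': sets bits 5 6 -> bits=011001100011

Answer: 011001100011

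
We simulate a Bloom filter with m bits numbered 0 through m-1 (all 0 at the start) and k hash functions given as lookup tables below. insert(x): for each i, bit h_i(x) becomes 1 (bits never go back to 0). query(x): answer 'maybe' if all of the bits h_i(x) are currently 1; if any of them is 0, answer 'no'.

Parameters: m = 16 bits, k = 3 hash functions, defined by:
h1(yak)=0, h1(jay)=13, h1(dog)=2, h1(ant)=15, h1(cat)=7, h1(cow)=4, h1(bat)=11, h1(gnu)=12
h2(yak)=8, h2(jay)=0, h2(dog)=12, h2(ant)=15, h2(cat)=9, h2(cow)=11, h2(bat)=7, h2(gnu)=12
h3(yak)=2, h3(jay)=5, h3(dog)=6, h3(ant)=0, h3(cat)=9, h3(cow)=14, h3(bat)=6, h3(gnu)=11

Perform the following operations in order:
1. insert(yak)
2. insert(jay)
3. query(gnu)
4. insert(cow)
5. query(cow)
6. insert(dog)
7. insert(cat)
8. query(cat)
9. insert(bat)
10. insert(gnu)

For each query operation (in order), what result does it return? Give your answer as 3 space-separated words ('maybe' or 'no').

Start: bits=0000000000000000
Op 1: insert yak -> sets bits 0 2 8 -> bits=1010000010000000
Op 2: insert jay -> sets bits 0 5 13 -> bits=1010010010000100
Op 3: query gnu -> checks bit11=0, bit12=0 (has a 0) -> no
Op 4: insert cow -> sets bits 4 11 14 -> bits=1010110010010110
Op 5: query cow -> checks bit4=1, bit11=1, bit14=1 (all 1) -> maybe
Op 6: insert dog -> sets bits 2 6 12 -> bits=1010111010011110
Op 7: insert cat -> sets bits 7 9 -> bits=1010111111011110
Op 8: query cat -> checks bit7=1, bit9=1 (all 1) -> maybe
Op 9: insert bat -> sets bits 6 7 11 -> bits=1010111111011110
Op 10: insert gnu -> sets bits 11 12 -> bits=1010111111011110
Query results in order: no maybe maybe

Answer: no maybe maybe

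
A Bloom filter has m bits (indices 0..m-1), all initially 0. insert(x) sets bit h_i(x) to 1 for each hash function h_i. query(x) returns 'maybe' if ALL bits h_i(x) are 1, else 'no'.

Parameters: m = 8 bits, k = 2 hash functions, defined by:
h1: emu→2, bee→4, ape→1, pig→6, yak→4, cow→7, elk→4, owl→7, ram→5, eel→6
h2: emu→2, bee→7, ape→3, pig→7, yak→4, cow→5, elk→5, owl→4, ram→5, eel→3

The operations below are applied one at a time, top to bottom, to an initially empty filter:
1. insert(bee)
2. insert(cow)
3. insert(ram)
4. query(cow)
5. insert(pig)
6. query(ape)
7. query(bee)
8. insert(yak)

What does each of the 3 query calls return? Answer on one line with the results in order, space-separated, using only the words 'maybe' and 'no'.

Answer: maybe no maybe

Derivation:
Start: bits=00000000
Op 1: insert bee -> sets bits 4 7 -> bits=00001001
Op 2: insert cow -> sets bits 5 7 -> bits=00001101
Op 3: insert ram -> sets bits 5 -> bits=00001101
Op 4: query cow -> checks bit5=1, bit7=1 (all 1) -> maybe
Op 5: insert pig -> sets bits 6 7 -> bits=00001111
Op 6: query ape -> checks bit1=0, bit3=0 (has a 0) -> no
Op 7: query bee -> checks bit4=1, bit7=1 (all 1) -> maybe
Op 8: insert yak -> sets bits 4 -> bits=00001111
Query results in order: maybe no maybe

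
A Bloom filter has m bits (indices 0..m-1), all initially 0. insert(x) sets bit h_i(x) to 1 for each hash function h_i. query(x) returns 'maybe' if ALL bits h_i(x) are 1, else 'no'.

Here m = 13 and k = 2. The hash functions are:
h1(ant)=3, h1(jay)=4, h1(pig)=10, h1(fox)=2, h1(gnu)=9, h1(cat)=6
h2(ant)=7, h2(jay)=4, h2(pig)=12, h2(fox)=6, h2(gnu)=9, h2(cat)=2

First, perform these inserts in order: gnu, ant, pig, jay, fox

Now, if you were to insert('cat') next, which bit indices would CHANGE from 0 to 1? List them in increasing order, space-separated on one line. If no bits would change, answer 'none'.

Start: bits=0000000000000
After insert 'gnu': sets bits 9 -> bits=0000000001000
After insert 'ant': sets bits 3 7 -> bits=0001000101000
After insert 'pig': sets bits 10 12 -> bits=0001000101101
After insert 'jay': sets bits 4 -> bits=0001100101101
After insert 'fox': sets bits 2 6 -> bits=0011101101101
insert 'cat' would touch bits 2 6; currently bit2=1, bit6=1
Bits that are 0 among those (would change 0->1): none

Answer: none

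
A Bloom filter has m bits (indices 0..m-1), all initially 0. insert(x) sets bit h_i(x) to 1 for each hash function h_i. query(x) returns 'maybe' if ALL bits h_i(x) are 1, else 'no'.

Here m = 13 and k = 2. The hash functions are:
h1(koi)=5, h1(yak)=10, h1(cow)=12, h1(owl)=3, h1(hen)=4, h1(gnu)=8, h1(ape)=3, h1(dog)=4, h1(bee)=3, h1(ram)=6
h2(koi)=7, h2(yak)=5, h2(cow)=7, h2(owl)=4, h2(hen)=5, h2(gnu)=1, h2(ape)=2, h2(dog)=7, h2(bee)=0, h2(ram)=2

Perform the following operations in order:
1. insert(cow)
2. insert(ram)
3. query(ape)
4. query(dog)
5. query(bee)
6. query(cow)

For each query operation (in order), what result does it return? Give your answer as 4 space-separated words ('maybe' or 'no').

Start: bits=0000000000000
Op 1: insert cow -> sets bits 7 12 -> bits=0000000100001
Op 2: insert ram -> sets bits 2 6 -> bits=0010001100001
Op 3: query ape -> checks bit2=1, bit3=0 (has a 0) -> no
Op 4: query dog -> checks bit4=0, bit7=1 (has a 0) -> no
Op 5: query bee -> checks bit0=0, bit3=0 (has a 0) -> no
Op 6: query cow -> checks bit7=1, bit12=1 (all 1) -> maybe
Query results in order: no no no maybe

Answer: no no no maybe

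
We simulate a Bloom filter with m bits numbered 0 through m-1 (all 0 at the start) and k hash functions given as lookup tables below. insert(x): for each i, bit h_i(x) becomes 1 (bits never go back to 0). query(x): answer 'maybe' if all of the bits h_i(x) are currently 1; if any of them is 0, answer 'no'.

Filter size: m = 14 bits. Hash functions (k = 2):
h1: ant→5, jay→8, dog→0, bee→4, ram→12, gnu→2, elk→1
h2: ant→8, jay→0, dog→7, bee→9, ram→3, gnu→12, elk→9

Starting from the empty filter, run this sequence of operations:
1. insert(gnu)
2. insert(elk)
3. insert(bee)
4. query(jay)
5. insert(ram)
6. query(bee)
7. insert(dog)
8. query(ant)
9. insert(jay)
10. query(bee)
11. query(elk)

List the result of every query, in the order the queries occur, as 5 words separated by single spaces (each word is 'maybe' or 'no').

Start: bits=00000000000000
Op 1: insert gnu -> sets bits 2 12 -> bits=00100000000010
Op 2: insert elk -> sets bits 1 9 -> bits=01100000010010
Op 3: insert bee -> sets bits 4 9 -> bits=01101000010010
Op 4: query jay -> checks bit0=0, bit8=0 (has a 0) -> no
Op 5: insert ram -> sets bits 3 12 -> bits=01111000010010
Op 6: query bee -> checks bit4=1, bit9=1 (all 1) -> maybe
Op 7: insert dog -> sets bits 0 7 -> bits=11111001010010
Op 8: query ant -> checks bit5=0, bit8=0 (has a 0) -> no
Op 9: insert jay -> sets bits 0 8 -> bits=11111001110010
Op 10: query bee -> checks bit4=1, bit9=1 (all 1) -> maybe
Op 11: query elk -> checks bit1=1, bit9=1 (all 1) -> maybe
Query results in order: no maybe no maybe maybe

Answer: no maybe no maybe maybe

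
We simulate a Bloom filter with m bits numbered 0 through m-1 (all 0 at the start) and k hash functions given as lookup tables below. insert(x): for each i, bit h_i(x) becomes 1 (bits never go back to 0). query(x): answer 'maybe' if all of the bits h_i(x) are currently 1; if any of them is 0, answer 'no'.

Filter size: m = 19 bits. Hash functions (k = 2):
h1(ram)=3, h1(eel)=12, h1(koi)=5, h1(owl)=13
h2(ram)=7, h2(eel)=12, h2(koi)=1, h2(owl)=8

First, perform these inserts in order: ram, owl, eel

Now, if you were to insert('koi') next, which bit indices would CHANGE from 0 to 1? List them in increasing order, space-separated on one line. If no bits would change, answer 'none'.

Start: bits=0000000000000000000
After insert 'ram': sets bits 3 7 -> bits=0001000100000000000
After insert 'owl': sets bits 8 13 -> bits=0001000110000100000
After insert 'eel': sets bits 12 -> bits=0001000110001100000
insert 'koi' would touch bits 1 5; currently bit1=0, bit5=0
Bits that are 0 among those (would change 0->1): 1 5

Answer: 1 5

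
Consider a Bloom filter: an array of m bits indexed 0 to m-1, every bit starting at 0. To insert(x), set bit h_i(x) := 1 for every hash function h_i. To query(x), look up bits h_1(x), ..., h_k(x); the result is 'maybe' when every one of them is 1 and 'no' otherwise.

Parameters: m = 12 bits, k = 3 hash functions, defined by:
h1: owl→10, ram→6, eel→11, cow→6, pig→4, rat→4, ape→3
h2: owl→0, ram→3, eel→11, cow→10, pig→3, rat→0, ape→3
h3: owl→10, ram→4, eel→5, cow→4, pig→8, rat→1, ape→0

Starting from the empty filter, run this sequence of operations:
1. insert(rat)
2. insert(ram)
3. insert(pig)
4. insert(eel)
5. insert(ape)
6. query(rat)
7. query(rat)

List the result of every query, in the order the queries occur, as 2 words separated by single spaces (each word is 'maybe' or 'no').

Answer: maybe maybe

Derivation:
Start: bits=000000000000
Op 1: insert rat -> sets bits 0 1 4 -> bits=110010000000
Op 2: insert ram -> sets bits 3 4 6 -> bits=110110100000
Op 3: insert pig -> sets bits 3 4 8 -> bits=110110101000
Op 4: insert eel -> sets bits 5 11 -> bits=110111101001
Op 5: insert ape -> sets bits 0 3 -> bits=110111101001
Op 6: query rat -> checks bit0=1, bit1=1, bit4=1 (all 1) -> maybe
Op 7: query rat -> checks bit0=1, bit1=1, bit4=1 (all 1) -> maybe
Query results in order: maybe maybe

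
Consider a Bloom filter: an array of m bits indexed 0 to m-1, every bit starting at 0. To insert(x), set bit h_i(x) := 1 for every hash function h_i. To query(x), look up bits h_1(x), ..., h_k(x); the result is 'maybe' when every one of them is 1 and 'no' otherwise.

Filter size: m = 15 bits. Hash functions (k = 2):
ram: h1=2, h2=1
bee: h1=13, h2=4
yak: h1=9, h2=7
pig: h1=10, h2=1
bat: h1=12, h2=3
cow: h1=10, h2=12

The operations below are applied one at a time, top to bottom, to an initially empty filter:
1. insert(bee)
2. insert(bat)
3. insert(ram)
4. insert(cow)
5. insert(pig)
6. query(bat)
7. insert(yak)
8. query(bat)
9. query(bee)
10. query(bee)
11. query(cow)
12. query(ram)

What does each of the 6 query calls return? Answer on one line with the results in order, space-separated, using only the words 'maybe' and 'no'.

Answer: maybe maybe maybe maybe maybe maybe

Derivation:
Start: bits=000000000000000
Op 1: insert bee -> sets bits 4 13 -> bits=000010000000010
Op 2: insert bat -> sets bits 3 12 -> bits=000110000000110
Op 3: insert ram -> sets bits 1 2 -> bits=011110000000110
Op 4: insert cow -> sets bits 10 12 -> bits=011110000010110
Op 5: insert pig -> sets bits 1 10 -> bits=011110000010110
Op 6: query bat -> checks bit3=1, bit12=1 (all 1) -> maybe
Op 7: insert yak -> sets bits 7 9 -> bits=011110010110110
Op 8: query bat -> checks bit3=1, bit12=1 (all 1) -> maybe
Op 9: query bee -> checks bit4=1, bit13=1 (all 1) -> maybe
Op 10: query bee -> checks bit4=1, bit13=1 (all 1) -> maybe
Op 11: query cow -> checks bit10=1, bit12=1 (all 1) -> maybe
Op 12: query ram -> checks bit1=1, bit2=1 (all 1) -> maybe
Query results in order: maybe maybe maybe maybe maybe maybe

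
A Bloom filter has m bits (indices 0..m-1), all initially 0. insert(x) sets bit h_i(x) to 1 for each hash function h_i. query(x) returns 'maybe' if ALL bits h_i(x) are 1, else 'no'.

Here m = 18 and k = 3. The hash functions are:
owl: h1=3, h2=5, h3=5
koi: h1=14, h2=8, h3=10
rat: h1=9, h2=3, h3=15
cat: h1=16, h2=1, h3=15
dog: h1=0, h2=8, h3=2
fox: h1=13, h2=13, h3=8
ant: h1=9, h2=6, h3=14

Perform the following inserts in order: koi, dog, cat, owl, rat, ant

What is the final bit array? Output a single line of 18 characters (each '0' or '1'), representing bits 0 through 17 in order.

Answer: 111101101110001110

Derivation:
Start: bits=000000000000000000
After insert 'koi': sets bits 8 10 14 -> bits=000000001010001000
After insert 'dog': sets bits 0 2 8 -> bits=101000001010001000
After insert 'cat': sets bits 1 15 16 -> bits=111000001010001110
After insert 'owl': sets bits 3 5 -> bits=111101001010001110
After insert 'rat': sets bits 3 9 15 -> bits=111101001110001110
After insert 'ant': sets bits 6 9 14 -> bits=111101101110001110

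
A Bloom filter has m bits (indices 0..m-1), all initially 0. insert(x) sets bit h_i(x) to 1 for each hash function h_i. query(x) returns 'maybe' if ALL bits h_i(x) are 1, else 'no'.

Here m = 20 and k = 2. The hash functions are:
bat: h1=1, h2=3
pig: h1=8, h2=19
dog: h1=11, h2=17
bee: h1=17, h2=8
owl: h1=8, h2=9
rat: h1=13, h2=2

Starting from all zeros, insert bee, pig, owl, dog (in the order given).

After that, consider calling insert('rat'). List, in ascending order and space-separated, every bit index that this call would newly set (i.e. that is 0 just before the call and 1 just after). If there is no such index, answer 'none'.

Answer: 2 13

Derivation:
Start: bits=00000000000000000000
After insert 'bee': sets bits 8 17 -> bits=00000000100000000100
After insert 'pig': sets bits 8 19 -> bits=00000000100000000101
After insert 'owl': sets bits 8 9 -> bits=00000000110000000101
After insert 'dog': sets bits 11 17 -> bits=00000000110100000101
insert 'rat' would touch bits 2 13; currently bit2=0, bit13=0
Bits that are 0 among those (would change 0->1): 2 13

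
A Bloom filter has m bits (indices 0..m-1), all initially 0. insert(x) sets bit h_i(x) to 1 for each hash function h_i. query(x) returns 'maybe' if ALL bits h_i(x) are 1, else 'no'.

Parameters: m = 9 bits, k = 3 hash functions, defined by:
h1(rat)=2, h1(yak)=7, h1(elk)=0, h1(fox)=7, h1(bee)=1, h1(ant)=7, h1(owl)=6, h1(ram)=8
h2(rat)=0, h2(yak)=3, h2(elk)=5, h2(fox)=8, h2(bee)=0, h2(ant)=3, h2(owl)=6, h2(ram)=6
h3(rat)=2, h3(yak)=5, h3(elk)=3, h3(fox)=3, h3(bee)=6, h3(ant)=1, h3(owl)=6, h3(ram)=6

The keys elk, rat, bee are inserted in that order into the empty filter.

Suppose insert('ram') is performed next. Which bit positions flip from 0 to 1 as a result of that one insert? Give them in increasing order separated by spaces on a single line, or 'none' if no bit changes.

Start: bits=000000000
After insert 'elk': sets bits 0 3 5 -> bits=100101000
After insert 'rat': sets bits 0 2 -> bits=101101000
After insert 'bee': sets bits 0 1 6 -> bits=111101100
insert 'ram' would touch bits 6 8; currently bit6=1, bit8=0
Bits that are 0 among those (would change 0->1): 8

Answer: 8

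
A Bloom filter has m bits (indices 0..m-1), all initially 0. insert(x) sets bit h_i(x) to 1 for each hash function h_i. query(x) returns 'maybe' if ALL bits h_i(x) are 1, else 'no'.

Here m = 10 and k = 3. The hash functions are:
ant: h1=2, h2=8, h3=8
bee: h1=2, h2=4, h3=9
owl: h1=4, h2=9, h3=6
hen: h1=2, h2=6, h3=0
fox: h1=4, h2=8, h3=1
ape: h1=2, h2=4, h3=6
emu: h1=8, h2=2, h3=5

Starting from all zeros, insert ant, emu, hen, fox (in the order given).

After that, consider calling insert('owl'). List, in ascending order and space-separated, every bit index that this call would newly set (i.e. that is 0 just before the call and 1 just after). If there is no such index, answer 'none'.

Start: bits=0000000000
After insert 'ant': sets bits 2 8 -> bits=0010000010
After insert 'emu': sets bits 2 5 8 -> bits=0010010010
After insert 'hen': sets bits 0 2 6 -> bits=1010011010
After insert 'fox': sets bits 1 4 8 -> bits=1110111010
insert 'owl' would touch bits 4 6 9; currently bit4=1, bit6=1, bit9=0
Bits that are 0 among those (would change 0->1): 9

Answer: 9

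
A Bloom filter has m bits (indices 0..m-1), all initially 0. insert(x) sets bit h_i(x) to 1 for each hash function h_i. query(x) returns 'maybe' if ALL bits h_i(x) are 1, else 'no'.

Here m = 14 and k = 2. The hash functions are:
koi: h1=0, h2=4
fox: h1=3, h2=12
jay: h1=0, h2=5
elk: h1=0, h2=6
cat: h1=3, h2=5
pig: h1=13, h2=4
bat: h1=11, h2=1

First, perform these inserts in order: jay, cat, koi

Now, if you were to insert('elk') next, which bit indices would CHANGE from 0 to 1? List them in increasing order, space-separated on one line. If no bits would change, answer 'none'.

Start: bits=00000000000000
After insert 'jay': sets bits 0 5 -> bits=10000100000000
After insert 'cat': sets bits 3 5 -> bits=10010100000000
After insert 'koi': sets bits 0 4 -> bits=10011100000000
insert 'elk' would touch bits 0 6; currently bit0=1, bit6=0
Bits that are 0 among those (would change 0->1): 6

Answer: 6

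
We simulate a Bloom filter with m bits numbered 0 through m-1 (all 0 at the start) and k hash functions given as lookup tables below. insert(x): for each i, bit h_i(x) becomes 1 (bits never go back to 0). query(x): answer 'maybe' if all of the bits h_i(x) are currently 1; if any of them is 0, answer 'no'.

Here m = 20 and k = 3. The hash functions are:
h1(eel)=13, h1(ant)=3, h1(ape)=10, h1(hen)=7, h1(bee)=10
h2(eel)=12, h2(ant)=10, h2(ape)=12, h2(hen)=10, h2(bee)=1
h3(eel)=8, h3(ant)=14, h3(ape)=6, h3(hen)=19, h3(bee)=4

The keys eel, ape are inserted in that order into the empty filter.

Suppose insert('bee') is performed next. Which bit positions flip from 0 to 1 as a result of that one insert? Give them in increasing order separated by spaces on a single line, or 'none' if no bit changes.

Answer: 1 4

Derivation:
Start: bits=00000000000000000000
After insert 'eel': sets bits 8 12 13 -> bits=00000000100011000000
After insert 'ape': sets bits 6 10 12 -> bits=00000010101011000000
insert 'bee' would touch bits 1 4 10; currently bit1=0, bit4=0, bit10=1
Bits that are 0 among those (would change 0->1): 1 4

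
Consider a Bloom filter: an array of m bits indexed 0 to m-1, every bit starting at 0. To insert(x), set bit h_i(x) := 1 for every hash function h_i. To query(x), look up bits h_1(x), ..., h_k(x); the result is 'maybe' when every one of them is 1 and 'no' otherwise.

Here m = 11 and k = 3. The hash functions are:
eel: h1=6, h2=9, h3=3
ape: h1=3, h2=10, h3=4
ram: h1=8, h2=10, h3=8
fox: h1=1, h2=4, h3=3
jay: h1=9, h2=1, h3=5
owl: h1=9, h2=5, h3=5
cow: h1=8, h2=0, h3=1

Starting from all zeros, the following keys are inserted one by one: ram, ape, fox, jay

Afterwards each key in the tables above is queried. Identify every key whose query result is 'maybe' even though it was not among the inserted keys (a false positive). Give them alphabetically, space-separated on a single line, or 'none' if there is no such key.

Answer: owl

Derivation:
Start: bits=00000000000
After insert 'ram': sets bits 8 10 -> bits=00000000101
After insert 'ape': sets bits 3 4 10 -> bits=00011000101
After insert 'fox': sets bits 1 3 4 -> bits=01011000101
After insert 'jay': sets bits 1 5 9 -> bits=01011100111
Not inserted: cow eel owl — query each against bits=01011100111:
query cow: checks bit0=0, bit1=1, bit8=1 (has a 0) -> no => not a false positive
query eel: checks bit3=1, bit6=0, bit9=1 (has a 0) -> no => not a false positive
query owl: checks bit5=1, bit9=1 (all 1) -> maybe => FALSE POSITIVE
False positives (alphabetical): owl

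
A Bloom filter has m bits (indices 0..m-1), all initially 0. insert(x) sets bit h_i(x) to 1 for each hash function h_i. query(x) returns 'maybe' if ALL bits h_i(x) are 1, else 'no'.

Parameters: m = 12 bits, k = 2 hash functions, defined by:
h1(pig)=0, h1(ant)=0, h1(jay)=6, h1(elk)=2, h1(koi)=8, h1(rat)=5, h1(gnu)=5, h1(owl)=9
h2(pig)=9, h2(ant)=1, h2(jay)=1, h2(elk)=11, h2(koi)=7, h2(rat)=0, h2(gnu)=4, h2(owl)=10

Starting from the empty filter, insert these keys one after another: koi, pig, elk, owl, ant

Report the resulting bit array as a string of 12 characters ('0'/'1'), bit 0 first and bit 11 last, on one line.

Start: bits=000000000000
After insert 'koi': sets bits 7 8 -> bits=000000011000
After insert 'pig': sets bits 0 9 -> bits=100000011100
After insert 'elk': sets bits 2 11 -> bits=101000011101
After insert 'owl': sets bits 9 10 -> bits=101000011111
After insert 'ant': sets bits 0 1 -> bits=111000011111

Answer: 111000011111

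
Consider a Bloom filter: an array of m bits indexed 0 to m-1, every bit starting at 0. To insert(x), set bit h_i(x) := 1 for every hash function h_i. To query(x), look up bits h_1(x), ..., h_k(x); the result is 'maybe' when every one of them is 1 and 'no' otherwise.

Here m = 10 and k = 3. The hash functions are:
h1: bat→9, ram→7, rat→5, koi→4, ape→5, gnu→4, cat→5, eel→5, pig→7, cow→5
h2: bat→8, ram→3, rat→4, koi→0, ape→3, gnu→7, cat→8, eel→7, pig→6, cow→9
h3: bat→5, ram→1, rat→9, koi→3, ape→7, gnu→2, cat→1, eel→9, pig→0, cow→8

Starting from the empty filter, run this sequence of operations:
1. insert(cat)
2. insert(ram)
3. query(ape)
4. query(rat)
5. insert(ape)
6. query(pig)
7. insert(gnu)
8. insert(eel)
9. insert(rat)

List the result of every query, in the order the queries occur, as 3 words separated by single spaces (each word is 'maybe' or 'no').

Start: bits=0000000000
Op 1: insert cat -> sets bits 1 5 8 -> bits=0100010010
Op 2: insert ram -> sets bits 1 3 7 -> bits=0101010110
Op 3: query ape -> checks bit3=1, bit5=1, bit7=1 (all 1) -> maybe
Op 4: query rat -> checks bit4=0, bit5=1, bit9=0 (has a 0) -> no
Op 5: insert ape -> sets bits 3 5 7 -> bits=0101010110
Op 6: query pig -> checks bit0=0, bit6=0, bit7=1 (has a 0) -> no
Op 7: insert gnu -> sets bits 2 4 7 -> bits=0111110110
Op 8: insert eel -> sets bits 5 7 9 -> bits=0111110111
Op 9: insert rat -> sets bits 4 5 9 -> bits=0111110111
Query results in order: maybe no no

Answer: maybe no no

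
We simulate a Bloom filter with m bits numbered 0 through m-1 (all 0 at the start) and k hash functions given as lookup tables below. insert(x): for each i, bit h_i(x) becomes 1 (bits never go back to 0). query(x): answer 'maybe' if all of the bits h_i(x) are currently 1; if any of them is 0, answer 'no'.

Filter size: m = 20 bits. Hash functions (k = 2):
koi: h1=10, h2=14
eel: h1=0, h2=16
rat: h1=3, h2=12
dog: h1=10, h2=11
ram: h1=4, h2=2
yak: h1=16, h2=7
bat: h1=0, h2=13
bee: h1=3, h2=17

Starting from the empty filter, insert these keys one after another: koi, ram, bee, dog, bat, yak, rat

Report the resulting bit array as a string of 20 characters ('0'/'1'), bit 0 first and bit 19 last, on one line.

Start: bits=00000000000000000000
After insert 'koi': sets bits 10 14 -> bits=00000000001000100000
After insert 'ram': sets bits 2 4 -> bits=00101000001000100000
After insert 'bee': sets bits 3 17 -> bits=00111000001000100100
After insert 'dog': sets bits 10 11 -> bits=00111000001100100100
After insert 'bat': sets bits 0 13 -> bits=10111000001101100100
After insert 'yak': sets bits 7 16 -> bits=10111001001101101100
After insert 'rat': sets bits 3 12 -> bits=10111001001111101100

Answer: 10111001001111101100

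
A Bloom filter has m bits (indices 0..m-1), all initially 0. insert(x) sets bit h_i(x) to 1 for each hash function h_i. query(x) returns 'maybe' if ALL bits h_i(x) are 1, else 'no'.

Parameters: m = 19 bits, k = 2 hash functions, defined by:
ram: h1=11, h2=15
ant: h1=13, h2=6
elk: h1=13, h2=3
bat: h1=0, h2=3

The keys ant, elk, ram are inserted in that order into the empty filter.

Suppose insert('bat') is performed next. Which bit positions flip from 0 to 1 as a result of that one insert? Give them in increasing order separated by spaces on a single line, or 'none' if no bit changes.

Answer: 0

Derivation:
Start: bits=0000000000000000000
After insert 'ant': sets bits 6 13 -> bits=0000001000000100000
After insert 'elk': sets bits 3 13 -> bits=0001001000000100000
After insert 'ram': sets bits 11 15 -> bits=0001001000010101000
insert 'bat' would touch bits 0 3; currently bit0=0, bit3=1
Bits that are 0 among those (would change 0->1): 0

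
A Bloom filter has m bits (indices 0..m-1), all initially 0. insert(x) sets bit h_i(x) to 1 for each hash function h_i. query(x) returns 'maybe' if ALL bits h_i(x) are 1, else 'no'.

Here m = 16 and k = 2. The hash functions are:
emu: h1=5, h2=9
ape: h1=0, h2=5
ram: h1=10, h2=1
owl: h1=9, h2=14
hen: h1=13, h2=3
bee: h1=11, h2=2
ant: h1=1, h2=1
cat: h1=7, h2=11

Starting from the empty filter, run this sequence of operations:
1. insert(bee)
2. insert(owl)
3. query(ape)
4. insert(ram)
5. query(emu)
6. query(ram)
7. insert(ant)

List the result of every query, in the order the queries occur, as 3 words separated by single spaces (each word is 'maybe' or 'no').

Start: bits=0000000000000000
Op 1: insert bee -> sets bits 2 11 -> bits=0010000000010000
Op 2: insert owl -> sets bits 9 14 -> bits=0010000001010010
Op 3: query ape -> checks bit0=0, bit5=0 (has a 0) -> no
Op 4: insert ram -> sets bits 1 10 -> bits=0110000001110010
Op 5: query emu -> checks bit5=0, bit9=1 (has a 0) -> no
Op 6: query ram -> checks bit1=1, bit10=1 (all 1) -> maybe
Op 7: insert ant -> sets bits 1 -> bits=0110000001110010
Query results in order: no no maybe

Answer: no no maybe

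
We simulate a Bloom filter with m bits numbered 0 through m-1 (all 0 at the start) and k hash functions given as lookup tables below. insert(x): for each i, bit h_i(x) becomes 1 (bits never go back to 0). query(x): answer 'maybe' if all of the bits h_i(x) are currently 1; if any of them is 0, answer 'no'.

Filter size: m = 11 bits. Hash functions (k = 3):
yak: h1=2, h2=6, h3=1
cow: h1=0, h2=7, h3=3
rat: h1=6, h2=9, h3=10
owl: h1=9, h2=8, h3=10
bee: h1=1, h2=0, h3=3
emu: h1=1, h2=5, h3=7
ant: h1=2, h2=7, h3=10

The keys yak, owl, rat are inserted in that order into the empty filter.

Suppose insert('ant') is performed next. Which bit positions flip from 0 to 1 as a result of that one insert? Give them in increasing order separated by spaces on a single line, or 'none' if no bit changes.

Start: bits=00000000000
After insert 'yak': sets bits 1 2 6 -> bits=01100010000
After insert 'owl': sets bits 8 9 10 -> bits=01100010111
After insert 'rat': sets bits 6 9 10 -> bits=01100010111
insert 'ant' would touch bits 2 7 10; currently bit2=1, bit7=0, bit10=1
Bits that are 0 among those (would change 0->1): 7

Answer: 7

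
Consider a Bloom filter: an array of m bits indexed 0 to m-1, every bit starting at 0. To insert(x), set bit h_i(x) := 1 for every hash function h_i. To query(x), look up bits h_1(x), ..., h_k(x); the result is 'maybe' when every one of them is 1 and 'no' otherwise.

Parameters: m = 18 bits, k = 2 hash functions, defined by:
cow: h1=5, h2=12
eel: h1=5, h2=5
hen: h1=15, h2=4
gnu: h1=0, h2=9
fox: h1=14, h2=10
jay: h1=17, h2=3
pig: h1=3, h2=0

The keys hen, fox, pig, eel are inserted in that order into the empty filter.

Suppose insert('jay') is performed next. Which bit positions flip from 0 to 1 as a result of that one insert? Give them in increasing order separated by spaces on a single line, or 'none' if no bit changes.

Start: bits=000000000000000000
After insert 'hen': sets bits 4 15 -> bits=000010000000000100
After insert 'fox': sets bits 10 14 -> bits=000010000010001100
After insert 'pig': sets bits 0 3 -> bits=100110000010001100
After insert 'eel': sets bits 5 -> bits=100111000010001100
insert 'jay' would touch bits 3 17; currently bit3=1, bit17=0
Bits that are 0 among those (would change 0->1): 17

Answer: 17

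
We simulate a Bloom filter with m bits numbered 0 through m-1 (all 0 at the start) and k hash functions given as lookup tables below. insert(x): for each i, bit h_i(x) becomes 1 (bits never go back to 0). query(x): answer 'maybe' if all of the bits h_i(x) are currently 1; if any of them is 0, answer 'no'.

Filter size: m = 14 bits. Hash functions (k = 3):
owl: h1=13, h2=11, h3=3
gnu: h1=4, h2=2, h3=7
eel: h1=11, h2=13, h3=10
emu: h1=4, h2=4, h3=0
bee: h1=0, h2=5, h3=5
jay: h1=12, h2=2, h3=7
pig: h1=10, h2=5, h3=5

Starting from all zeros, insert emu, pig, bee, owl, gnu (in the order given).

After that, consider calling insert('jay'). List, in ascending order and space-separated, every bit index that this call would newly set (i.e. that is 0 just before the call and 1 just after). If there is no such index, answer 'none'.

Start: bits=00000000000000
After insert 'emu': sets bits 0 4 -> bits=10001000000000
After insert 'pig': sets bits 5 10 -> bits=10001100001000
After insert 'bee': sets bits 0 5 -> bits=10001100001000
After insert 'owl': sets bits 3 11 13 -> bits=10011100001101
After insert 'gnu': sets bits 2 4 7 -> bits=10111101001101
insert 'jay' would touch bits 2 7 12; currently bit2=1, bit7=1, bit12=0
Bits that are 0 among those (would change 0->1): 12

Answer: 12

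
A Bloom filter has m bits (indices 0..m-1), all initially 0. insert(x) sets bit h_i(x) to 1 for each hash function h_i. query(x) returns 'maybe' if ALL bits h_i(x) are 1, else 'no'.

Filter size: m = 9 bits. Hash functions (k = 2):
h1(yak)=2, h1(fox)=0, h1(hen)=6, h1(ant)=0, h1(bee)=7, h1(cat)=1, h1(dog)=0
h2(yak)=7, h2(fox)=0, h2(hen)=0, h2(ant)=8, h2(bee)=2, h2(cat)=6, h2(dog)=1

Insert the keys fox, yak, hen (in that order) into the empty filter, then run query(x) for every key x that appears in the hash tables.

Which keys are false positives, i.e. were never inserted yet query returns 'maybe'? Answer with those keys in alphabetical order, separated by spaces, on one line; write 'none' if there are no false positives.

Answer: bee

Derivation:
Start: bits=000000000
After insert 'fox': sets bits 0 -> bits=100000000
After insert 'yak': sets bits 2 7 -> bits=101000010
After insert 'hen': sets bits 0 6 -> bits=101000110
Not inserted: ant bee cat dog — query each against bits=101000110:
query ant: checks bit0=1, bit8=0 (has a 0) -> no => not a false positive
query bee: checks bit2=1, bit7=1 (all 1) -> maybe => FALSE POSITIVE
query cat: checks bit1=0, bit6=1 (has a 0) -> no => not a false positive
query dog: checks bit0=1, bit1=0 (has a 0) -> no => not a false positive
False positives (alphabetical): bee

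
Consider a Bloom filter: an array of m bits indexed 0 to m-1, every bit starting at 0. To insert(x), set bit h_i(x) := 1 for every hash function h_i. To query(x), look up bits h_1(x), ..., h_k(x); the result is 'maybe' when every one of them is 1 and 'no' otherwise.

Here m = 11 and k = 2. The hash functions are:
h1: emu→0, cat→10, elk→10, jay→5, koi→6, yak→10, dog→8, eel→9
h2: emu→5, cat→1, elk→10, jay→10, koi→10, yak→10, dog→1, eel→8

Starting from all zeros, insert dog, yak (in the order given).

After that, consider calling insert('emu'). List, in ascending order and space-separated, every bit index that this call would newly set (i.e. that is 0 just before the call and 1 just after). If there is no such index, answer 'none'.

Start: bits=00000000000
After insert 'dog': sets bits 1 8 -> bits=01000000100
After insert 'yak': sets bits 10 -> bits=01000000101
insert 'emu' would touch bits 0 5; currently bit0=0, bit5=0
Bits that are 0 among those (would change 0->1): 0 5

Answer: 0 5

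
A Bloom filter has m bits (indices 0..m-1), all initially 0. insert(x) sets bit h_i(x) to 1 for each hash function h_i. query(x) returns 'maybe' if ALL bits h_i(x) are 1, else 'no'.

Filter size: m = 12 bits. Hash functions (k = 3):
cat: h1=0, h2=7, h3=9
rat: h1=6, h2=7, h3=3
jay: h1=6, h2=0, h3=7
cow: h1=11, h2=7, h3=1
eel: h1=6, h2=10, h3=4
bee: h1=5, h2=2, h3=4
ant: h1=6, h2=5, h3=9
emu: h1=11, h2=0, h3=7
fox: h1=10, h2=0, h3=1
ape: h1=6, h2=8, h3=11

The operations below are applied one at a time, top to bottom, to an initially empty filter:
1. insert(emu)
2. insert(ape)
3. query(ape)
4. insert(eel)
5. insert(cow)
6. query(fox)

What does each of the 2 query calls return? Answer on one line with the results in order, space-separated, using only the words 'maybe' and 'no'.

Answer: maybe maybe

Derivation:
Start: bits=000000000000
Op 1: insert emu -> sets bits 0 7 11 -> bits=100000010001
Op 2: insert ape -> sets bits 6 8 11 -> bits=100000111001
Op 3: query ape -> checks bit6=1, bit8=1, bit11=1 (all 1) -> maybe
Op 4: insert eel -> sets bits 4 6 10 -> bits=100010111011
Op 5: insert cow -> sets bits 1 7 11 -> bits=110010111011
Op 6: query fox -> checks bit0=1, bit1=1, bit10=1 (all 1) -> maybe
Query results in order: maybe maybe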